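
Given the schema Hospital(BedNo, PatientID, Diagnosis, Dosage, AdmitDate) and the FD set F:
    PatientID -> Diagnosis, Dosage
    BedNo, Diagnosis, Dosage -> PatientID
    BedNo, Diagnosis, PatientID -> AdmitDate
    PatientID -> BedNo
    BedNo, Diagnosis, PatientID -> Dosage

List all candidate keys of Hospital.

{BedNo, Diagnosis, Dosage}, {PatientID}

Closure of {PatientID} is {AdmitDate, BedNo, Diagnosis, Dosage, PatientID}, the whole schema; {PatientID} is a candidate key.
Closure of {BedNo, Diagnosis, Dosage} is {AdmitDate, BedNo, Diagnosis, Dosage, PatientID}, the whole schema; {BedNo, Diagnosis, Dosage} is a candidate key.
These are minimal and exhaustive — every other superkey contains one of them.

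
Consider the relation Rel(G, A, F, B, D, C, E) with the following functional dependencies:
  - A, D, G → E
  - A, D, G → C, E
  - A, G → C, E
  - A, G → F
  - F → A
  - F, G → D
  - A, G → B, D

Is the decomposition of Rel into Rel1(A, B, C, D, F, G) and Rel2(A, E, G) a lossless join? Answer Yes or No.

Yes

Rel1 ∩ Rel2 = {A, G}; its closure under F is {A, B, C, D, E, F, G}.
Rel1 is contained in that closure, so Rel1 ∩ Rel2 → Rel1 holds and the join is lossless.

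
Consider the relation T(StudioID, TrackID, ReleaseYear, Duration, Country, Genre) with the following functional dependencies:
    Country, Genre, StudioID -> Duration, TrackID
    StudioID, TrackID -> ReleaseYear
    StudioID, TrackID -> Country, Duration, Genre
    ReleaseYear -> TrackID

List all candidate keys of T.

No FD produces {StudioID}, so it must be in every candidate key.
{ReleaseYear, StudioID}⁺ = {Country, Duration, Genre, ReleaseYear, StudioID, TrackID}, which is every attribute, so {ReleaseYear, StudioID} is a candidate key.
{StudioID, TrackID}⁺ = {Country, Duration, Genre, ReleaseYear, StudioID, TrackID}, which is every attribute, so {StudioID, TrackID} is a candidate key.
{Country, Genre, StudioID}⁺ = {Country, Duration, Genre, ReleaseYear, StudioID, TrackID}, which is every attribute, so {Country, Genre, StudioID} is a candidate key.
No proper subset of any of these is a key, and no other minimal superkey exists.

{Country, Genre, StudioID}, {ReleaseYear, StudioID}, {StudioID, TrackID}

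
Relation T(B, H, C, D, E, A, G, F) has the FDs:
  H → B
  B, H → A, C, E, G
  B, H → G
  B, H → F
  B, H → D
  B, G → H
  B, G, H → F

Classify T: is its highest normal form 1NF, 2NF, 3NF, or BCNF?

Candidate keys: {B, G}, {H}. Prime attributes: {B, G, H}.
Every FD has a superkey on the left, so the relation is in BCNF.

BCNF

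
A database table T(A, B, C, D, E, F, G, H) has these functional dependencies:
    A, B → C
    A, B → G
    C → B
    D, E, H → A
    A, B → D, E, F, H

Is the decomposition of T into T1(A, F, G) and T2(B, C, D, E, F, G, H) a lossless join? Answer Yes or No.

No

Common attributes: {F, G}; their closure is {F, G}.
Neither T1 nor T2 is contained in that closure, so the decomposition is lossy.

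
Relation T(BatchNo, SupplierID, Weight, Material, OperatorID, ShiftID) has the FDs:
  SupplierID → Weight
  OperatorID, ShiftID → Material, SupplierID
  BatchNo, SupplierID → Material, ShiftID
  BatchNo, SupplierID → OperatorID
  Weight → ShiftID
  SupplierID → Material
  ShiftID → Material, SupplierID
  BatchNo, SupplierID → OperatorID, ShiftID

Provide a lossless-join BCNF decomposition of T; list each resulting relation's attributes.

{BatchNo, OperatorID, SupplierID}; {Material, ShiftID, SupplierID, Weight}

Candidate keys of the original relation: {BatchNo, ShiftID}, {BatchNo, SupplierID}, {BatchNo, Weight}.
Within {BatchNo, Material, OperatorID, ShiftID, SupplierID, Weight}: {SupplierID}⁺ ∩ {BatchNo, Material, OperatorID, ShiftID, SupplierID, Weight} = {Material, ShiftID, SupplierID, Weight}, not the whole set, so SupplierID → Material, ShiftID, Weight violates BCNF; decompose into {Material, ShiftID, SupplierID, Weight} and {BatchNo, OperatorID, SupplierID}.
{Material, ShiftID, SupplierID, Weight}: every determinant is a superkey — BCNF.
{BatchNo, OperatorID, SupplierID}: every determinant is a superkey — BCNF.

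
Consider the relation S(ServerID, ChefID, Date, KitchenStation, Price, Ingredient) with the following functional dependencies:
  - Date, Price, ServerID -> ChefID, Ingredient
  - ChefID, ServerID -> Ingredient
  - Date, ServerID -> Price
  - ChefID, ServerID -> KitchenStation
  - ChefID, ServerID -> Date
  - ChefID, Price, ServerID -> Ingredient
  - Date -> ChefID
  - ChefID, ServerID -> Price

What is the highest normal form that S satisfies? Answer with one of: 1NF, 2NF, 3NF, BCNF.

3NF

Candidate keys: {ChefID, ServerID}, {Date, ServerID}. Prime attributes: {ChefID, Date, ServerID}.
Date -> ChefID: {Date}⁺ = {ChefID, Date}, which is not all of the attributes, so the left side is not a superkey — BCNF is violated.
Its right-hand attributes {ChefID} are all prime, as are those of every other non-superkey FD — the relation is in 3NF.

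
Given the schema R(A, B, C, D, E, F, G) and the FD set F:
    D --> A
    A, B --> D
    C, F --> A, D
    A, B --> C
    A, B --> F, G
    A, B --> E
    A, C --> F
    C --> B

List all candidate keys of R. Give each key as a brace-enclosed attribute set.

Closure of {A, B} is {A, B, C, D, E, F, G}, the whole schema; {A, B} is a candidate key.
Closure of {A, C} is {A, B, C, D, E, F, G}, the whole schema; {A, C} is a candidate key.
Closure of {B, D} is {A, B, C, D, E, F, G}, the whole schema; {B, D} is a candidate key.
Closure of {C, D} is {A, B, C, D, E, F, G}, the whole schema; {C, D} is a candidate key.
Closure of {C, F} is {A, B, C, D, E, F, G}, the whole schema; {C, F} is a candidate key.
Any other superkey properly contains one of these, so there are no further candidate keys.

{A, B}, {A, C}, {B, D}, {C, D}, {C, F}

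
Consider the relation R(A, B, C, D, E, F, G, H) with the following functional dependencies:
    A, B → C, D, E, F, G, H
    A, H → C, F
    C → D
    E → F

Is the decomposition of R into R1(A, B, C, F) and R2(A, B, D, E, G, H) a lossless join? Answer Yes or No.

Yes

The shared attributes are {A, B} and {A, B}⁺ = {A, B, C, D, E, F, G, H}.
Since R1 ⊆ {A, B, C, D, E, F, G, H}, the intersection is a superkey of R1; the decomposition is lossless.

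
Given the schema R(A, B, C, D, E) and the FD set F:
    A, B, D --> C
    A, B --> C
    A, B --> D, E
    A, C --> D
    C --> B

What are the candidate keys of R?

{A, B}, {A, C}

{A} never appears on the right of any FD, so every key must include it.
{A, B} is a candidate key since {A, B}⁺ = {A, B, C, D, E} covers every attribute.
{A, C} is a candidate key since {A, C}⁺ = {A, B, C, D, E} covers every attribute.
These are minimal and exhaustive — every other superkey contains one of them.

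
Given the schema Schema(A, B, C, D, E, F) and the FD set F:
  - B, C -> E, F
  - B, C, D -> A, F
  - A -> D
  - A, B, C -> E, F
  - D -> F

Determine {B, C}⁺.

{B, C, E, F}

Start with {B, C}.
B, C -> E, F applies; add {E, F} → now {B, C, E, F}.
No further FD applies.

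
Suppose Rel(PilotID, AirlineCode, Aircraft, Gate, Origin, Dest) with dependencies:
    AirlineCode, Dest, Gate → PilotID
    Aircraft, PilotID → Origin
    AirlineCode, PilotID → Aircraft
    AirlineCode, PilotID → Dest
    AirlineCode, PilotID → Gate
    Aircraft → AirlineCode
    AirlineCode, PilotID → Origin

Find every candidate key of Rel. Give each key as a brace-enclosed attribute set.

{Aircraft, Dest, Gate}, {Aircraft, PilotID}, {AirlineCode, Dest, Gate}, {AirlineCode, PilotID}

Closure of {Aircraft, PilotID} is {Aircraft, AirlineCode, Dest, Gate, Origin, PilotID}, the whole schema; {Aircraft, PilotID} is a candidate key.
Closure of {AirlineCode, PilotID} is {Aircraft, AirlineCode, Dest, Gate, Origin, PilotID}, the whole schema; {AirlineCode, PilotID} is a candidate key.
Closure of {Aircraft, Dest, Gate} is {Aircraft, AirlineCode, Dest, Gate, Origin, PilotID}, the whole schema; {Aircraft, Dest, Gate} is a candidate key.
Closure of {AirlineCode, Dest, Gate} is {Aircraft, AirlineCode, Dest, Gate, Origin, PilotID}, the whole schema; {AirlineCode, Dest, Gate} is a candidate key.
Any other superkey properly contains one of these, so there are no further candidate keys.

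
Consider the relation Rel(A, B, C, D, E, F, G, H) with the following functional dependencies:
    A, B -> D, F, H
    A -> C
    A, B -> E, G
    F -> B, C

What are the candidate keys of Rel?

{A} never appears on the right of any FD, so every key must include it.
{A, B}⁺ = {A, B, C, D, E, F, G, H} — all of the relation — so {A, B} is a candidate key.
{A, F}⁺ = {A, B, C, D, E, F, G, H} — all of the relation — so {A, F} is a candidate key.
These are minimal and exhaustive — every other superkey contains one of them.

{A, B}, {A, F}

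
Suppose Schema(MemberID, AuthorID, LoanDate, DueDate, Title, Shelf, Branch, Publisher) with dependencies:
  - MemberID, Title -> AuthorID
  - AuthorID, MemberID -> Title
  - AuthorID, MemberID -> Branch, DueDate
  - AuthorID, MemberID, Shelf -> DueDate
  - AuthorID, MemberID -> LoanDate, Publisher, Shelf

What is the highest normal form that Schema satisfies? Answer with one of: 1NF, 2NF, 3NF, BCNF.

Candidate keys: {AuthorID, MemberID}, {MemberID, Title}. Prime attributes: {AuthorID, MemberID, Title}.
The left-hand side of every FD is a superkey, so BCNF is satisfied.

BCNF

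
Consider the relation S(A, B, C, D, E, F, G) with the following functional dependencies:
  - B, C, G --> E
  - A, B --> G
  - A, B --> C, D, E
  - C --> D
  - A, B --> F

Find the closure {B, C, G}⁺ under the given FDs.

Start with {B, C, G}.
B, C, G --> E applies; add {E} → now {B, C, E, G}.
C --> D applies; add {D} → now {B, C, D, E, G}.
No further FD applies.

{B, C, D, E, G}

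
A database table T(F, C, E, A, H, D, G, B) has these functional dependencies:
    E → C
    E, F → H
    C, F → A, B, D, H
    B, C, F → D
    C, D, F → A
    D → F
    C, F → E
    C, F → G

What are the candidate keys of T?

{C, D}, {C, F}, {D, E}, {E, F}

{C, D} is a candidate key since {C, D}⁺ = {A, B, C, D, E, F, G, H} covers every attribute.
{C, F} is a candidate key since {C, F}⁺ = {A, B, C, D, E, F, G, H} covers every attribute.
{D, E} is a candidate key since {D, E}⁺ = {A, B, C, D, E, F, G, H} covers every attribute.
{E, F} is a candidate key since {E, F}⁺ = {A, B, C, D, E, F, G, H} covers every attribute.
No proper subset of any of these is a key, and no other minimal superkey exists.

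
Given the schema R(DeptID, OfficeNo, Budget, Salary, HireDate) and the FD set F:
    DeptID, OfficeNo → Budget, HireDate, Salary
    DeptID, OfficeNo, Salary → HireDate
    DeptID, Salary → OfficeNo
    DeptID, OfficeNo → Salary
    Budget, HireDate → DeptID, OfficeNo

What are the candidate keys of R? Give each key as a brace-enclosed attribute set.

{Budget, HireDate}, {DeptID, OfficeNo}, {DeptID, Salary}

{Budget, HireDate}⁺ = {Budget, DeptID, HireDate, OfficeNo, Salary}, which is every attribute, so {Budget, HireDate} is a candidate key.
{DeptID, OfficeNo}⁺ = {Budget, DeptID, HireDate, OfficeNo, Salary}, which is every attribute, so {DeptID, OfficeNo} is a candidate key.
{DeptID, Salary}⁺ = {Budget, DeptID, HireDate, OfficeNo, Salary}, which is every attribute, so {DeptID, Salary} is a candidate key.
These are minimal and exhaustive — every other superkey contains one of them.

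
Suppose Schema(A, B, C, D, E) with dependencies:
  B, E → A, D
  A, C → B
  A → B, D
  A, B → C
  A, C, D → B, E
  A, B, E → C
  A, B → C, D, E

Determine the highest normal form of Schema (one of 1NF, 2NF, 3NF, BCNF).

BCNF

Candidate keys: {A}, {B, E}. Prime attributes: {A, B, E}.
Every FD has a superkey on the left, so the relation is in BCNF.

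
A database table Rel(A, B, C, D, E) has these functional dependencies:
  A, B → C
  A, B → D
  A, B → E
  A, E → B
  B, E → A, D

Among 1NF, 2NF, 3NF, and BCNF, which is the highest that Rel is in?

BCNF

Candidate keys: {A, B}, {A, E}, {B, E}. Prime attributes: {A, B, E}.
Every FD has a superkey on the left, so the relation is in BCNF.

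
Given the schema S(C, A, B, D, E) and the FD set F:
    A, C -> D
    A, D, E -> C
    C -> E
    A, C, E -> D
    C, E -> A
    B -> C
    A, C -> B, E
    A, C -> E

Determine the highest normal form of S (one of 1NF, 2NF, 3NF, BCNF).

Candidate keys: {A, D, E}, {B}, {C}. Prime attributes: {A, B, C, D, E}.
Each dependency's left side is a superkey — BCNF holds.

BCNF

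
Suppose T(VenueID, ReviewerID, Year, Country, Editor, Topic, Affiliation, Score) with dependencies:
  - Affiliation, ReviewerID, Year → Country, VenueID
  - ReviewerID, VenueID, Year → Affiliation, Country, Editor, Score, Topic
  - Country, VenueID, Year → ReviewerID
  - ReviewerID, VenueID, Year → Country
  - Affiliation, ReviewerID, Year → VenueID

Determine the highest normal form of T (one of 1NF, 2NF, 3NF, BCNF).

BCNF

Candidate keys: {Affiliation, ReviewerID, Year}, {Country, VenueID, Year}, {ReviewerID, VenueID, Year}. Prime attributes: {Affiliation, Country, ReviewerID, VenueID, Year}.
The left-hand side of every FD is a superkey, so BCNF is satisfied.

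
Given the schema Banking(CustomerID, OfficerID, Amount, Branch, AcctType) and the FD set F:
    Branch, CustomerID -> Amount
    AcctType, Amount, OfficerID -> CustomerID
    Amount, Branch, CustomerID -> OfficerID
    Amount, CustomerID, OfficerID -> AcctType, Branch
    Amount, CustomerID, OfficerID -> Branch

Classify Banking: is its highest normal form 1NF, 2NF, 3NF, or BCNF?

Candidate keys: {AcctType, Amount, OfficerID}, {Amount, CustomerID, OfficerID}, {Branch, CustomerID}. Prime attributes: {AcctType, Amount, Branch, CustomerID, OfficerID}.
Every FD has a superkey on the left, so the relation is in BCNF.

BCNF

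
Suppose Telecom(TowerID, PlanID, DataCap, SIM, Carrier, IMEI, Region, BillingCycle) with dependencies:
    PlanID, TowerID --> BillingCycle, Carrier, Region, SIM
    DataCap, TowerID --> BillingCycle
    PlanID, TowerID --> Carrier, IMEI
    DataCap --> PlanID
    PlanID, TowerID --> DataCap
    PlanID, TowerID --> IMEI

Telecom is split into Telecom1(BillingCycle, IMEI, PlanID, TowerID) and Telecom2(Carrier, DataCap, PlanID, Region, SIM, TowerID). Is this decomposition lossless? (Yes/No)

The shared attributes are {PlanID, TowerID} and {PlanID, TowerID}⁺ = {BillingCycle, Carrier, DataCap, IMEI, PlanID, Region, SIM, TowerID}.
Since Telecom1 ⊆ {BillingCycle, Carrier, DataCap, IMEI, PlanID, Region, SIM, TowerID}, the intersection is a superkey of Telecom1; the decomposition is lossless.

Yes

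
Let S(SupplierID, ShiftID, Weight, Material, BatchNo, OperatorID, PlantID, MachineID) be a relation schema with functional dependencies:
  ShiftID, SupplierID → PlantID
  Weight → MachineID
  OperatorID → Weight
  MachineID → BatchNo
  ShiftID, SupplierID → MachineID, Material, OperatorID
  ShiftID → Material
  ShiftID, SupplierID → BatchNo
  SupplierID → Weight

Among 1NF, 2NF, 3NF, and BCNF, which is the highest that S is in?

Candidate key: {ShiftID, SupplierID}. Prime attributes: {ShiftID, SupplierID}.
Weight → MachineID: {Weight}⁺ = {BatchNo, MachineID, Weight}, which is not all of the attributes, so the left side is not a superkey — BCNF is violated.
Weight → MachineID has non-prime {MachineID} on the right and a non-superkey on the left, so 3NF fails.
{ShiftID} is a proper subset of the key {ShiftID, SupplierID}, and {ShiftID}⁺ contains the non-prime attribute {Material} — a partial dependency, so 2NF is violated.

1NF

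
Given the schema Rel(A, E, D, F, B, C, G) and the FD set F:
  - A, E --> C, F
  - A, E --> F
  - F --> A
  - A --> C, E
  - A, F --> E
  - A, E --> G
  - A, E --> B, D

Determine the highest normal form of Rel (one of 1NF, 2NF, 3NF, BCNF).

BCNF

Candidate keys: {A}, {F}. Prime attributes: {A, F}.
Each dependency's left side is a superkey — BCNF holds.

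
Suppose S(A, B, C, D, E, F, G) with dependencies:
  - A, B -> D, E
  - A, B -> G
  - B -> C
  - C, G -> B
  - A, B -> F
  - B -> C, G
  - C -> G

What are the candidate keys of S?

{A, B}, {A, C}

No FD produces {A}, so it must be in every candidate key.
{A, B}⁺ = {A, B, C, D, E, F, G}, which is every attribute, so {A, B} is a candidate key.
{A, C}⁺ = {A, B, C, D, E, F, G}, which is every attribute, so {A, C} is a candidate key.
These are minimal and exhaustive — every other superkey contains one of them.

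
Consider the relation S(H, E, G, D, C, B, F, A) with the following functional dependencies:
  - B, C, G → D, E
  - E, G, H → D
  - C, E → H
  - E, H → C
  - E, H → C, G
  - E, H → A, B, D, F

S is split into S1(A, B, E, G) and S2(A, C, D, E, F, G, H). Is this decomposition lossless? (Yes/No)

No

Common attributes: {A, E, G}; their closure is {A, E, G}.
The closure covers neither S1 nor S2 entirely; the join is not lossless.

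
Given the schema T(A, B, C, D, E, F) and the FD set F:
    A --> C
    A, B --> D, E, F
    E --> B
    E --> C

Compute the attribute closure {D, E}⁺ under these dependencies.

{B, C, D, E}

Start with {D, E}.
E --> B applies; add {B} → now {B, D, E}.
E --> C applies; add {C} → now {B, C, D, E}.
No further FD applies.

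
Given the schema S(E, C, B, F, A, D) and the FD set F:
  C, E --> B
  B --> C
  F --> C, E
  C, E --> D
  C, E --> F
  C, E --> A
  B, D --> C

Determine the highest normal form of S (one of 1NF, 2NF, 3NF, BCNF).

3NF

Candidate keys: {B, E}, {C, E}, {F}. Prime attributes: {B, C, E, F}.
For B --> C we have {B}⁺ = {B, C}; {B} is not a superkey, so BCNF fails.
But every attribute on its right side ({C}) is prime, and the same holds for every other non-superkey FD, so 3NF still holds.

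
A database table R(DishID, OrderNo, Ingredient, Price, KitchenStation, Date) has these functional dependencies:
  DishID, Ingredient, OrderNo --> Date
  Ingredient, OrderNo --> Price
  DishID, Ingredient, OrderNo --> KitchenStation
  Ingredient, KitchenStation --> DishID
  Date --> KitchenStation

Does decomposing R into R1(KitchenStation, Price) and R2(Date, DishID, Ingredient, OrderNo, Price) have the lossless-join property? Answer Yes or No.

No

The shared attributes are {Price} and {Price}⁺ = {Price}.
The closure covers neither R1 nor R2 entirely; the join is not lossless.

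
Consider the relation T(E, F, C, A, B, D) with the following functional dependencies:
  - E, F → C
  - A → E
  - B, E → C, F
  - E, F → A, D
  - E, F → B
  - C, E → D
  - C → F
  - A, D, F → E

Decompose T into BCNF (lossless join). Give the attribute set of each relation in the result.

Candidate keys of the original relation: {A, B}, {A, C}, {A, F}, {B, E}, {C, E}, {E, F}.
Within {A, B, C, D, E, F}: {A}⁺ ∩ {A, B, C, D, E, F} = {A, E}, not the whole set, so A → E violates BCNF; decompose into {A, E} and {A, B, C, D, F}.
{A, E}: every determinant is a superkey — BCNF.
Within {A, B, C, D, F}: {C}⁺ ∩ {A, B, C, D, F} = {C, F}, not the whole set, so C → F violates BCNF; decompose into {C, F} and {A, B, C, D}.
{C, F}: every determinant is a superkey — BCNF.
{A, B, C, D}: every determinant is a superkey — BCNF.

{A, B, C, D}; {A, E}; {C, F}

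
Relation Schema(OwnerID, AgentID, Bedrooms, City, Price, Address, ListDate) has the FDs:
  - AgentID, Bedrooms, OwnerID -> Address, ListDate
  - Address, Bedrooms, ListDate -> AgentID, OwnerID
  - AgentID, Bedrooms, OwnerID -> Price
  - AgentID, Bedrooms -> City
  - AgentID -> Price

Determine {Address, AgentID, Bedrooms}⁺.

Start with {Address, AgentID, Bedrooms}.
AgentID, Bedrooms -> City applies; add {City} → now {Address, AgentID, Bedrooms, City}.
AgentID -> Price applies; add {Price} → now {Address, AgentID, Bedrooms, City, Price}.
No further FD applies.

{Address, AgentID, Bedrooms, City, Price}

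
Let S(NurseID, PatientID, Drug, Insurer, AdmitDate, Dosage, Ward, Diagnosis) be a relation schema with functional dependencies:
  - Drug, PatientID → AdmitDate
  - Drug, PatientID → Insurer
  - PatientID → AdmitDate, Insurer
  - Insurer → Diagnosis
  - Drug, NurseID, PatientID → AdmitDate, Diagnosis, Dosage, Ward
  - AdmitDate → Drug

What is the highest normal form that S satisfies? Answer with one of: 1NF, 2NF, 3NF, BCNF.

1NF

Candidate key: {NurseID, PatientID}. Prime attributes: {NurseID, PatientID}.
Drug, PatientID → AdmitDate breaks BCNF: {Drug, PatientID}⁺ = {AdmitDate, Diagnosis, Drug, Insurer, PatientID}, so {Drug, PatientID} is not a superkey.
Drug, PatientID → AdmitDate has non-prime {AdmitDate} on the right and a non-superkey on the left, so 3NF fails.
Since {PatientID} ⊂ {NurseID, PatientID} and {PatientID}⁺ ⊇ {AdmitDate, Diagnosis, Drug, Insurer} with {AdmitDate, Diagnosis, Drug, Insurer} non-prime, there is a partial dependency; 2NF fails.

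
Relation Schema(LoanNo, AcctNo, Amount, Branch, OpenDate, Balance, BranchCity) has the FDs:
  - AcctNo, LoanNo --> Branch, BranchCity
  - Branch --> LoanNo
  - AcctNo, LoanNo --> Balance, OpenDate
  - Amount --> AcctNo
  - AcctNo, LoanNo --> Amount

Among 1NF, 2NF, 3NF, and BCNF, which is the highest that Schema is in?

3NF

Candidate keys: {AcctNo, Branch}, {AcctNo, LoanNo}, {Amount, Branch}, {Amount, LoanNo}. Prime attributes: {AcctNo, Amount, Branch, LoanNo}.
Branch --> LoanNo breaks BCNF: {Branch}⁺ = {Branch, LoanNo}, so {Branch} is not a superkey.
Since {LoanNo} ⊆ prime attributes and every other non-superkey FD also has a prime right side, the schema is in 3NF.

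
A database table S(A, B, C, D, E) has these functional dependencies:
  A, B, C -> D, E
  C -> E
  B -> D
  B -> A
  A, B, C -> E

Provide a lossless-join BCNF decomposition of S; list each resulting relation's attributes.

{A, B, D}; {B, C}; {C, E}

Candidate key of the original relation: {B, C}.
Within {A, B, C, D, E}: {C}⁺ ∩ {A, B, C, D, E} = {C, E}, not the whole set, so C -> E violates BCNF; decompose into {C, E} and {A, B, C, D}.
{C, E} has no BCNF violation.
Within {A, B, C, D}: {B}⁺ ∩ {A, B, C, D} = {A, B, D}, not the whole set, so B -> A, D violates BCNF; decompose into {A, B, D} and {B, C}.
{A, B, D} has no BCNF violation.
{B, C} has no BCNF violation.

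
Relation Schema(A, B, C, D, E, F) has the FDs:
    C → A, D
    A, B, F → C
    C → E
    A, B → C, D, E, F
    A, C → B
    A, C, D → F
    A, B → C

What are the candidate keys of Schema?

{C} is a candidate key since {C}⁺ = {A, B, C, D, E, F} covers every attribute.
{A, B} is a candidate key since {A, B}⁺ = {A, B, C, D, E, F} covers every attribute.
These are minimal and exhaustive — every other superkey contains one of them.

{A, B}, {C}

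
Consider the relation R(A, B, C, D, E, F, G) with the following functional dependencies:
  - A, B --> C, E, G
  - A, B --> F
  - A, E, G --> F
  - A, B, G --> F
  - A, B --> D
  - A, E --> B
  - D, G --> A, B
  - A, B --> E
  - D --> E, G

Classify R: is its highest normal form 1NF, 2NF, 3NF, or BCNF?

BCNF

Candidate keys: {A, B}, {A, E}, {D}. Prime attributes: {A, B, D, E}.
Every FD has a superkey on the left, so the relation is in BCNF.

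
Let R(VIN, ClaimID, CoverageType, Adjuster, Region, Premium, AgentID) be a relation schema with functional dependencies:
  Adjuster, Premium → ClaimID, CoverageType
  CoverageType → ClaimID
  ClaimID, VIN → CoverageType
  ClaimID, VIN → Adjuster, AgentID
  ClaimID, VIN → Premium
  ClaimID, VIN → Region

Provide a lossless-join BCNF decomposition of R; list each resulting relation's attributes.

{Adjuster, AgentID, Premium, Region, VIN}; {Adjuster, CoverageType, Premium}; {ClaimID, CoverageType}

Candidate keys of the original relation: {Adjuster, Premium, VIN}, {ClaimID, VIN}, {CoverageType, VIN}.
Within {Adjuster, AgentID, ClaimID, CoverageType, Premium, Region, VIN}: {Adjuster, Premium}⁺ ∩ {Adjuster, AgentID, ClaimID, CoverageType, Premium, Region, VIN} = {Adjuster, ClaimID, CoverageType, Premium}, not the whole set, so Adjuster, Premium → ClaimID, CoverageType violates BCNF; decompose into {Adjuster, ClaimID, CoverageType, Premium} and {Adjuster, AgentID, Premium, Region, VIN}.
Within {Adjuster, ClaimID, CoverageType, Premium}: {CoverageType}⁺ ∩ {Adjuster, ClaimID, CoverageType, Premium} = {ClaimID, CoverageType}, not the whole set, so CoverageType → ClaimID violates BCNF; decompose into {ClaimID, CoverageType} and {Adjuster, CoverageType, Premium}.
{ClaimID, CoverageType} has no BCNF violation.
{Adjuster, CoverageType, Premium} has no BCNF violation.
{Adjuster, AgentID, Premium, Region, VIN} has no BCNF violation.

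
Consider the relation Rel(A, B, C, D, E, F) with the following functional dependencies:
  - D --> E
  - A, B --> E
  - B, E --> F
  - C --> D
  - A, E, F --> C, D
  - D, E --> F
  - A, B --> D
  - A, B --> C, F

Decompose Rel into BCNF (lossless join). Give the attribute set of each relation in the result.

{A, B, C}; {C, D}; {D, E, F}

Candidate key of the original relation: {A, B}.
In {A, B, C, D, E, F}, {D} is not a superkey ({D}⁺ restricted to this set is {D, E, F}), so split on D --> E, F into {D, E, F} and {A, B, C, D}.
{D, E, F} is in BCNF.
In {A, B, C, D}, {C} is not a superkey ({C}⁺ restricted to this set is {C, D}), so split on C --> D into {C, D} and {A, B, C}.
{C, D} is in BCNF.
{A, B, C} is in BCNF.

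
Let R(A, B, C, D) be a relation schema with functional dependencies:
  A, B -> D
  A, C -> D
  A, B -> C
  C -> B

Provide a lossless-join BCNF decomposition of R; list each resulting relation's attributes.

Candidate keys of the original relation: {A, B}, {A, C}.
In {A, B, C, D}, {C} is not a superkey ({C}⁺ restricted to this set is {B, C}), so split on C -> B into {B, C} and {A, C, D}.
{B, C} is in BCNF.
{A, C, D} is in BCNF.

{A, C, D}; {B, C}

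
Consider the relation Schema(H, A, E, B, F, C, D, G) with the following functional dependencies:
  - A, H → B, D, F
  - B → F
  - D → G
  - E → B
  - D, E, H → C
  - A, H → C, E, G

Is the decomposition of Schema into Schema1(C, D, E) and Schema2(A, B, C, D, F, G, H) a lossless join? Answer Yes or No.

No

The shared attributes are {C, D} and {C, D}⁺ = {C, D, G}.
Neither Schema1 nor Schema2 is contained in that closure, so the decomposition is lossy.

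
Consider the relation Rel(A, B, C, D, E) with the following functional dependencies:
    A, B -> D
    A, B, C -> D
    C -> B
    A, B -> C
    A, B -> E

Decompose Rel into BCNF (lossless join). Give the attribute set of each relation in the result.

{A, C, D, E}; {B, C}

Candidate keys of the original relation: {A, B}, {A, C}.
{A, B, C, D, E}: {C} determines {B, C} here but is not a superkey — split on C -> B, giving {B, C} and {A, C, D, E}.
{B, C} has no BCNF violation.
{A, C, D, E} has no BCNF violation.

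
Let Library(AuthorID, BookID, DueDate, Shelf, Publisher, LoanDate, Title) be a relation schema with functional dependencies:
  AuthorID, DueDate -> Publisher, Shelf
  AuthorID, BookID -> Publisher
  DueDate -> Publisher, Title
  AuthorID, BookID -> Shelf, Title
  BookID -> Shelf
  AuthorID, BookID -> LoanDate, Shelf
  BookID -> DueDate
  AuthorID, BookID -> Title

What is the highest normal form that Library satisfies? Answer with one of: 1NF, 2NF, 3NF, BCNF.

Candidate key: {AuthorID, BookID}. Prime attributes: {AuthorID, BookID}.
AuthorID, DueDate -> Publisher, Shelf: {AuthorID, DueDate}⁺ = {AuthorID, DueDate, Publisher, Shelf, Title}, which is not all of the attributes, so the left side is not a superkey — BCNF is violated.
Because {Publisher, Shelf} are non-prime and the left side of AuthorID, DueDate -> Publisher, Shelf is not a superkey, the relation is not in 3NF.
Since {BookID} ⊂ {AuthorID, BookID} and {BookID}⁺ ⊇ {DueDate, Publisher, Shelf, Title} with {DueDate, Publisher, Shelf, Title} non-prime, there is a partial dependency; 2NF fails.

1NF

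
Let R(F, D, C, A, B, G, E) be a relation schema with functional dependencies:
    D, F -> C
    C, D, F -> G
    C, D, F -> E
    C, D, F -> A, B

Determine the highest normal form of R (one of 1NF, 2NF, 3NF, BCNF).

Candidate key: {D, F}. Prime attributes: {D, F}.
Each dependency's left side is a superkey — BCNF holds.

BCNF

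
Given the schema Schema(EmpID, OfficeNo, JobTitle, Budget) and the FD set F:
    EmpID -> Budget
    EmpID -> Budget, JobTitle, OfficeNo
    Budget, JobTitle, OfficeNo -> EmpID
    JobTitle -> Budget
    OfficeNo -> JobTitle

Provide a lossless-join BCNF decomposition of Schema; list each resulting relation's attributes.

Candidate keys of the original relation: {EmpID}, {OfficeNo}.
Within {Budget, EmpID, JobTitle, OfficeNo}: {JobTitle}⁺ ∩ {Budget, EmpID, JobTitle, OfficeNo} = {Budget, JobTitle}, not the whole set, so JobTitle -> Budget violates BCNF; decompose into {Budget, JobTitle} and {EmpID, JobTitle, OfficeNo}.
{Budget, JobTitle}: every determinant is a superkey — BCNF.
{EmpID, JobTitle, OfficeNo}: every determinant is a superkey — BCNF.

{Budget, JobTitle}; {EmpID, JobTitle, OfficeNo}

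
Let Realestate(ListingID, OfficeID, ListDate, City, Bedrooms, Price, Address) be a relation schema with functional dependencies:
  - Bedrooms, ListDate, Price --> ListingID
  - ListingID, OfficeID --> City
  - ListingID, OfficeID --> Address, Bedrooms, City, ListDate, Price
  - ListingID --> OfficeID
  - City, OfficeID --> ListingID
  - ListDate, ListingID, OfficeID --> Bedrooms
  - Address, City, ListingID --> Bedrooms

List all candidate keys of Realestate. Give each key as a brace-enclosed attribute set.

{Bedrooms, ListDate, Price}, {City, OfficeID}, {ListingID}

Closure of {ListingID} is {Address, Bedrooms, City, ListDate, ListingID, OfficeID, Price}, the whole schema; {ListingID} is a candidate key.
Closure of {City, OfficeID} is {Address, Bedrooms, City, ListDate, ListingID, OfficeID, Price}, the whole schema; {City, OfficeID} is a candidate key.
Closure of {Bedrooms, ListDate, Price} is {Address, Bedrooms, City, ListDate, ListingID, OfficeID, Price}, the whole schema; {Bedrooms, ListDate, Price} is a candidate key.
Any other superkey properly contains one of these, so there are no further candidate keys.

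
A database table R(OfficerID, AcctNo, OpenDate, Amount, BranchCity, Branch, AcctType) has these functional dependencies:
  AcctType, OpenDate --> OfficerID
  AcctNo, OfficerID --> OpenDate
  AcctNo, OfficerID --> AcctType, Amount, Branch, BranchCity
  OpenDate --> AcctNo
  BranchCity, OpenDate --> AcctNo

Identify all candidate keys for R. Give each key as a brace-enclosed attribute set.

{AcctNo, OfficerID}, {AcctType, OpenDate}, {OfficerID, OpenDate}

{AcctNo, OfficerID} is a candidate key since {AcctNo, OfficerID}⁺ = {AcctNo, AcctType, Amount, Branch, BranchCity, OfficerID, OpenDate} covers every attribute.
{AcctType, OpenDate} is a candidate key since {AcctType, OpenDate}⁺ = {AcctNo, AcctType, Amount, Branch, BranchCity, OfficerID, OpenDate} covers every attribute.
{OfficerID, OpenDate} is a candidate key since {OfficerID, OpenDate}⁺ = {AcctNo, AcctType, Amount, Branch, BranchCity, OfficerID, OpenDate} covers every attribute.
No proper subset of any of these is a key, and no other minimal superkey exists.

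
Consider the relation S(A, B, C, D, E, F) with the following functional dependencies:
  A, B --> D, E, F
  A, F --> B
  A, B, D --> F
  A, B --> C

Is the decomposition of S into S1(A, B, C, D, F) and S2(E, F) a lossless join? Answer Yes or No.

No

Common attributes: {F}; their closure is {F}.
S1 ⊄ {F} and S2 ⊄ {F}, so the split is lossy.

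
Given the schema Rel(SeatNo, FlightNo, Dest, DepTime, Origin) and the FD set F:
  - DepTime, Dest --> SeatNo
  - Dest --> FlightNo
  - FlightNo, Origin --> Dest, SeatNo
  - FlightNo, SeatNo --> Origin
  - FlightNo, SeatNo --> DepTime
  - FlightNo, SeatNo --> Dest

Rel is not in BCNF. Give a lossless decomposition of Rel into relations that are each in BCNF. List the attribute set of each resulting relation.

{DepTime, Dest, Origin, SeatNo}; {Dest, FlightNo}

Candidate keys of the original relation: {DepTime, Dest}, {Dest, Origin}, {Dest, SeatNo}, {FlightNo, Origin}, {FlightNo, SeatNo}.
{DepTime, Dest, FlightNo, Origin, SeatNo}: {Dest} determines {Dest, FlightNo} here but is not a superkey — split on Dest --> FlightNo, giving {Dest, FlightNo} and {DepTime, Dest, Origin, SeatNo}.
{Dest, FlightNo}: every determinant is a superkey — BCNF.
{DepTime, Dest, Origin, SeatNo}: every determinant is a superkey — BCNF.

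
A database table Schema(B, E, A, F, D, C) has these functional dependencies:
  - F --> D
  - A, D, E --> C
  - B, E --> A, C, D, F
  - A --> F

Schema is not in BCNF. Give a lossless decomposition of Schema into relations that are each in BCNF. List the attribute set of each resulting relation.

{A, B, E}; {A, C, E}; {A, F}; {D, F}

Candidate key of the original relation: {B, E}.
In {A, B, C, D, E, F}, {F} is not a superkey ({F}⁺ restricted to this set is {D, F}), so split on F --> D into {D, F} and {A, B, C, E, F}.
{D, F} has no BCNF violation.
In {A, B, C, E, F}, {A} is not a superkey ({A}⁺ restricted to this set is {A, F}), so split on A --> F into {A, F} and {A, B, C, E}.
{A, F} has no BCNF violation.
In {A, B, C, E}, {A, E} is not a superkey ({A, E}⁺ restricted to this set is {A, C, E}), so split on A, E --> C into {A, C, E} and {A, B, E}.
{A, C, E} has no BCNF violation.
{A, B, E} has no BCNF violation.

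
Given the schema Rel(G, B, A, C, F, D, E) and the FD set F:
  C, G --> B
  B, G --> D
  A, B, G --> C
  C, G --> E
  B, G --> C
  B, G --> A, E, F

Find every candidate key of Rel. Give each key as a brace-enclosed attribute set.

{G} never appears on the right of any FD, so every key must include it.
{B, G}⁺ = {A, B, C, D, E, F, G}, which is every attribute, so {B, G} is a candidate key.
{C, G}⁺ = {A, B, C, D, E, F, G}, which is every attribute, so {C, G} is a candidate key.
These are minimal and exhaustive — every other superkey contains one of them.

{B, G}, {C, G}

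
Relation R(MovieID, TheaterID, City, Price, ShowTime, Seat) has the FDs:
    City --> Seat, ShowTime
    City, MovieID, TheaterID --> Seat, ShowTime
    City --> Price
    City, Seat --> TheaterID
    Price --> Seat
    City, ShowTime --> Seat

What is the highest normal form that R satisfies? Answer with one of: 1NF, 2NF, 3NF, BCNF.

Candidate key: {City, MovieID}. Prime attributes: {City, MovieID}.
City --> Seat, ShowTime: {City}⁺ = {City, Price, Seat, ShowTime, TheaterID}, which is not all of the attributes, so the left side is not a superkey — BCNF is violated.
City --> Seat, ShowTime determines the non-prime attributes {Seat, ShowTime} from a non-superkey — 3NF is violated.
The proper key subset {City} of {City, MovieID} determines non-prime {Price, Seat, ShowTime, TheaterID}, so the relation is not even in 2NF.

1NF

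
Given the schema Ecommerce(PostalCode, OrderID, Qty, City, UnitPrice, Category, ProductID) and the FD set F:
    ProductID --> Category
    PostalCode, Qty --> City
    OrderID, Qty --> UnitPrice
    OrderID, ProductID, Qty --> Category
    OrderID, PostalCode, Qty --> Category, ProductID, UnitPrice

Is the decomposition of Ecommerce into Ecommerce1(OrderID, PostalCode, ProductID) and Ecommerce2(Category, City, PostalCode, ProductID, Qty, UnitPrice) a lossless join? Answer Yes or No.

Ecommerce1 ∩ Ecommerce2 = {PostalCode, ProductID}; its closure under F is {Category, PostalCode, ProductID}.
The closure covers neither Ecommerce1 nor Ecommerce2 entirely; the join is not lossless.

No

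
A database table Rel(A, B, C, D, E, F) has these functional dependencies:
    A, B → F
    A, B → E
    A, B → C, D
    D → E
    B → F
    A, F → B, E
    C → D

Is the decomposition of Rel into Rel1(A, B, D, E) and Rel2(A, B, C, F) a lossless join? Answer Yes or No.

Rel1 ∩ Rel2 = {A, B}; its closure under F is {A, B, C, D, E, F}.
Rel1 is contained in that closure, so Rel1 ∩ Rel2 → Rel1 holds and the join is lossless.

Yes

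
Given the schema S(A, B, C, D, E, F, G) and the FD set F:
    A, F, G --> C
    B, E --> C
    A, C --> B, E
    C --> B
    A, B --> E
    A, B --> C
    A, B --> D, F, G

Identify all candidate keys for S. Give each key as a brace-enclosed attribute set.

{A, B}, {A, C}, {A, F, G}

Attributes never on any right-hand side: {A} — every candidate key must contain it.
{A, B}⁺ = {A, B, C, D, E, F, G}, which is every attribute, so {A, B} is a candidate key.
{A, C}⁺ = {A, B, C, D, E, F, G}, which is every attribute, so {A, C} is a candidate key.
{A, F, G}⁺ = {A, B, C, D, E, F, G}, which is every attribute, so {A, F, G} is a candidate key.
Any other superkey properly contains one of these, so there are no further candidate keys.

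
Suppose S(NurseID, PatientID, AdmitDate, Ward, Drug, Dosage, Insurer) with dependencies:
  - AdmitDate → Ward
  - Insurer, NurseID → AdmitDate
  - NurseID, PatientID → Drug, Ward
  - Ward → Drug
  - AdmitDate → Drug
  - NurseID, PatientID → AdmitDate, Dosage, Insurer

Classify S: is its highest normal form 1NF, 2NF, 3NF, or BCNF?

2NF

Candidate key: {NurseID, PatientID}. Prime attributes: {NurseID, PatientID}.
AdmitDate → Ward: {AdmitDate}⁺ = {AdmitDate, Drug, Ward}, which is not all of the attributes, so the left side is not a superkey — BCNF is violated.
AdmitDate → Ward determines the non-prime attribute {Ward} from a non-superkey — 3NF is violated.
No proper subset of a key has a non-prime attribute in its closure, so there is no partial dependency; 2NF holds.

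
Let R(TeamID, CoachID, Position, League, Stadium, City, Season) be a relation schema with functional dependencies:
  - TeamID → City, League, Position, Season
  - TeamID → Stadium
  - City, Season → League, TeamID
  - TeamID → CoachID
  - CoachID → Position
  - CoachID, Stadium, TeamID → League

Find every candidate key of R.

Closure of {TeamID} is {City, CoachID, League, Position, Season, Stadium, TeamID}, the whole schema; {TeamID} is a candidate key.
Closure of {City, Season} is {City, CoachID, League, Position, Season, Stadium, TeamID}, the whole schema; {City, Season} is a candidate key.
These are minimal and exhaustive — every other superkey contains one of them.

{City, Season}, {TeamID}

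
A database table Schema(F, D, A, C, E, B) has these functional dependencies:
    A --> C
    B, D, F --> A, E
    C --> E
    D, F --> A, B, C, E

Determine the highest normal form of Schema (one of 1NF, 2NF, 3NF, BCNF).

2NF

Candidate key: {D, F}. Prime attributes: {D, F}.
A --> C: {A}⁺ = {A, C, E}, which is not all of the attributes, so the left side is not a superkey — BCNF is violated.
A --> C has non-prime {C} on the right and a non-superkey on the left, so 3NF fails.
Checking every proper subset of each key, none determines a non-prime attribute — 2NF is satisfied.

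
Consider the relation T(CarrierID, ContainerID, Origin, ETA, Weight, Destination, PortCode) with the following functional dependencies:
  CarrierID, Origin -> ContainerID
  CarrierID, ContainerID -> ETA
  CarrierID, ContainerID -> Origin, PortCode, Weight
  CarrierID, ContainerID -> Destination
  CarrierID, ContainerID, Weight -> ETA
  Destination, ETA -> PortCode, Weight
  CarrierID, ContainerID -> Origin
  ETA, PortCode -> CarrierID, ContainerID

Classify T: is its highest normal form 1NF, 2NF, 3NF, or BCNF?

BCNF

Candidate keys: {CarrierID, ContainerID}, {CarrierID, Origin}, {Destination, ETA}, {ETA, PortCode}. Prime attributes: {CarrierID, ContainerID, Destination, ETA, Origin, PortCode}.
Each dependency's left side is a superkey — BCNF holds.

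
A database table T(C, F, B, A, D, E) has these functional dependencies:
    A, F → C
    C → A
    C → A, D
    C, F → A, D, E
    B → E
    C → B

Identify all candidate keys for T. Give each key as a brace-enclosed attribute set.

{F} never appears on the right of any FD, so every key must include it.
Closure of {A, F} is {A, B, C, D, E, F}, the whole schema; {A, F} is a candidate key.
Closure of {C, F} is {A, B, C, D, E, F}, the whole schema; {C, F} is a candidate key.
Any other superkey properly contains one of these, so there are no further candidate keys.

{A, F}, {C, F}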